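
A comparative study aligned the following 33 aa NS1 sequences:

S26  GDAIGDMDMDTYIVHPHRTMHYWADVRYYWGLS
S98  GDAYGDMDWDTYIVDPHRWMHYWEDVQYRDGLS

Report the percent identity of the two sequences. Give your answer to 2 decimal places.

75.76%

Mismatches occur at site 4 (I↔Y), site 9 (M↔W), site 15 (H↔D), site 19 (T↔W), site 24 (A↔E), site 27 (R↔Q), site 29 (Y↔R), site 30 (W↔D).
25 of the 33 sites match, so the percent identity is 25/33 × 100 = 75.76%.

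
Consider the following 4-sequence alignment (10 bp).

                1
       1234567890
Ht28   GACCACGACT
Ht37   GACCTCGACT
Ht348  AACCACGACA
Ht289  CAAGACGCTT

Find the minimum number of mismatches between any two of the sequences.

1

Pairwise Hamming distances:
  Ht28 vs Ht37: 1
  Ht28 vs Ht348: 2
  Ht28 vs Ht289: 5
  Ht37 vs Ht348: 3
  Ht37 vs Ht289: 6
  Ht348 vs Ht289: 6
The smallest is 1, between Ht28 and Ht37.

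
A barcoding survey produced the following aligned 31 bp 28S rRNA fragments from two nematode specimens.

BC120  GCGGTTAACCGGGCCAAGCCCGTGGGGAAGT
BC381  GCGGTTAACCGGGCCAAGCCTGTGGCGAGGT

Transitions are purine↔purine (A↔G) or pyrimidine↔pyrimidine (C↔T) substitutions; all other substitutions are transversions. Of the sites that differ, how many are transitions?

2

Differing sites — 21:C/T (Ti); 26:G/C (Tv); 29:A/G (Ti).
Of the 3 differences, 2 transitions and 1 transversion, so the answer is 2.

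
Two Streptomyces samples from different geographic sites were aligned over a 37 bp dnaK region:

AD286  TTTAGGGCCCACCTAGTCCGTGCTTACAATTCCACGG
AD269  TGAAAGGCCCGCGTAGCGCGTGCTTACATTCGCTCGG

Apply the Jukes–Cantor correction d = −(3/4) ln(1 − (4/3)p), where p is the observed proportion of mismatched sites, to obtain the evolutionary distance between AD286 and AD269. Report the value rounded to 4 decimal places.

0.3786

Differing sites — 2:T/G; 3:T/A; 5:G/A; 11:A/G; 13:C/G; 17:T/C; 18:C/G; 29:A/T; 31:T/C; 32:C/G; 34:A/T.
p = 11/37 = 0.297297.
d = −0.75 · ln(1 − (4/3)·0.297297) = −0.75 · ln(0.603604) = −0.75 · (-0.504837) = 0.3786.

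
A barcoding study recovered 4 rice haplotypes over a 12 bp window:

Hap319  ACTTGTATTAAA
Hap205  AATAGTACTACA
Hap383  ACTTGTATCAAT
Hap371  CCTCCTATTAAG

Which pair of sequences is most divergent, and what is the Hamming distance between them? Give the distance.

Pairwise Hamming distances:
  Hap319 vs Hap205: 4
  Hap319 vs Hap383: 2
  Hap319 vs Hap371: 4
  Hap205 vs Hap383: 6
  Hap205 vs Hap371: 7
  Hap383 vs Hap371: 5
The largest is 7, between Hap205 and Hap371.

7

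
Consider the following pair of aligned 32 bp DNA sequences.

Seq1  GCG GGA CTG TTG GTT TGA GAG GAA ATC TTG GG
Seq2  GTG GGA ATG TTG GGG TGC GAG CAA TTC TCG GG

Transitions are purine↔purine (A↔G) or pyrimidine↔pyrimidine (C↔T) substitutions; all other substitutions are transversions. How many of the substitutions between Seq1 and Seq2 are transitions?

Differing sites — 2:C/T (Ti); 7:C/A (Tv); 14:T/G (Tv); 15:T/G (Tv); 18:A/C (Tv); 22:G/C (Tv); 25:A/T (Tv); 29:T/C (Ti).
Of the 8 differences, 2 transitions and 6 transversions, so the answer is 2.

2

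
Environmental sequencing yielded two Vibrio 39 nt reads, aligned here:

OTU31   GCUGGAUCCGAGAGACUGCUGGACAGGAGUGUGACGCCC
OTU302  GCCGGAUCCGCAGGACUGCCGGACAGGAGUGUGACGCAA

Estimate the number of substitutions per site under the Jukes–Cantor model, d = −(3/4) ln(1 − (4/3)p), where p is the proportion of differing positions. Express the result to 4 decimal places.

0.2052

Differing sites — 3:U/C; 11:A/C; 12:G/A; 13:A/G; 20:U/C; 38:C/A; 39:C/A.
p = 7/39 = 0.179487.
d = −0.75 · ln(1 − (4/3)·0.179487) = −0.75 · ln(0.760684) = −0.75 · (-0.273537) = 0.2052.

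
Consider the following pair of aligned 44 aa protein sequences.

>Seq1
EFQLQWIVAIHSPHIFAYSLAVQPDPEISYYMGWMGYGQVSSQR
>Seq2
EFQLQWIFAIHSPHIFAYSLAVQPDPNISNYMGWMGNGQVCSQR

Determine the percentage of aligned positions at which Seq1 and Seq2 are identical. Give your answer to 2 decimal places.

88.64%

Differing sites — 8:V/F; 27:E/N; 30:Y/N; 37:Y/N; 41:S/C.
39 of the 44 sites match, so the percent identity is 39/44 × 100 = 88.64%.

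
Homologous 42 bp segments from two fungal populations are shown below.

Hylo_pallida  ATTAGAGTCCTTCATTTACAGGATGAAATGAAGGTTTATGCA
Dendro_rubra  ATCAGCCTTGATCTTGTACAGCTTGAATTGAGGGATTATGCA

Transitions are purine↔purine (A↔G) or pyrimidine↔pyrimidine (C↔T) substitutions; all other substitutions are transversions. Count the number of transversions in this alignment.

10

Differing sites — 3:T/C (Ti); 6:A/C (Tv); 7:G/C (Tv); 9:C/T (Ti); 10:C/G (Tv); 11:T/A (Tv); 14:A/T (Tv); 16:T/G (Tv); 22:G/C (Tv); 23:A/T (Tv); 28:A/T (Tv); 32:A/G (Ti); 35:T/A (Tv).
Of the 13 differences, 3 transitions and 10 transversions, so the answer is 10.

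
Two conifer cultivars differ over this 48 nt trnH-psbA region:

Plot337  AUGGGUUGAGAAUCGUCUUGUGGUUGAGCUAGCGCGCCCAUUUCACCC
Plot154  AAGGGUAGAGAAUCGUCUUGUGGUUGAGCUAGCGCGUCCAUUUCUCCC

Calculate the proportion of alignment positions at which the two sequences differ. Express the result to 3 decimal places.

0.083

The sequences differ at positions 2 (U/A), 7 (U/A), 37 (C/U), 45 (A/U).
There are 4 differences over 48 sites, so p = 4/48 = 0.083.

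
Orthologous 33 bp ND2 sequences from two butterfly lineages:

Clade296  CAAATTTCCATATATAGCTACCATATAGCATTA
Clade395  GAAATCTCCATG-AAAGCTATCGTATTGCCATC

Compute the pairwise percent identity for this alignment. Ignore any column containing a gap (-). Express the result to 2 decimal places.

Excluding the 1 gap column leaves 32 comparable sites.
The sequences differ at positions 1 (C/G), 6 (T/C), 12 (A/G), 15 (T/A), 21 (C/T), 23 (A/G), 27 (A/T), 30 (A/C), 31 (T/A), 33 (A/C).
22 of the 32 comparable sites match, so the percent identity is 22/32 × 100 = 68.75%.

68.75%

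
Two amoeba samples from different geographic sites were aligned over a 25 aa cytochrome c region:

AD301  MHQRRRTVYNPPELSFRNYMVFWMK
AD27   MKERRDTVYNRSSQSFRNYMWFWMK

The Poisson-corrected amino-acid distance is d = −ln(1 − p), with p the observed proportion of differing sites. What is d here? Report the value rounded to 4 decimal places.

Differing sites — 2:H/K; 3:Q/E; 6:R/D; 11:P/R; 12:P/S; 13:E/S; 14:L/Q; 21:V/W.
p = 8/25 = 0.320000.
d = −ln(1 − 0.320000) = −ln(0.680000) = 0.3857.

0.3857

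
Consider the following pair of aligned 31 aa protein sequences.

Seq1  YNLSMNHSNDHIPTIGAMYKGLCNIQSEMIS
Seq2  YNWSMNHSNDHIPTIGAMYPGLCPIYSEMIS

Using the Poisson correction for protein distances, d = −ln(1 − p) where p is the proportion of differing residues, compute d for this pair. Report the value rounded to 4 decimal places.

The sequences differ at positions 3 (L/W), 20 (K/P), 24 (N/P), 26 (Q/Y).
p = 4/31 = 0.129032.
d = −ln(1 − 0.129032) = −ln(0.870968) = 0.1382.

0.1382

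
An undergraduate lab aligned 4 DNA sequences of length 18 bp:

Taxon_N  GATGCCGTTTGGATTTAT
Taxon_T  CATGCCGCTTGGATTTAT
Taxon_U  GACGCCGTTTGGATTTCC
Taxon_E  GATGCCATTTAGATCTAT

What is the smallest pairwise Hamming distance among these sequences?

2

Pairwise Hamming distances:
  Taxon_N vs Taxon_T: 2
  Taxon_N vs Taxon_U: 3
  Taxon_N vs Taxon_E: 3
  Taxon_T vs Taxon_U: 5
  Taxon_T vs Taxon_E: 5
  Taxon_U vs Taxon_E: 6
The smallest is 2, between Taxon_N and Taxon_T.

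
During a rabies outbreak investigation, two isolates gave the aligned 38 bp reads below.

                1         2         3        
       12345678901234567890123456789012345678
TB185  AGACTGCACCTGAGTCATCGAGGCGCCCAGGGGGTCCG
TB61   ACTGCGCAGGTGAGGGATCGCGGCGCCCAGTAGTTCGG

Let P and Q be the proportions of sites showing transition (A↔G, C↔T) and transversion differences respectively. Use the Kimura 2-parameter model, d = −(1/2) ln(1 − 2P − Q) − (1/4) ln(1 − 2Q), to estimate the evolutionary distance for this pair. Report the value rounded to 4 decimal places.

Mismatches occur at site 2 (G↔C, transversion), site 3 (A↔T, transversion), site 4 (C↔G, transversion), site 5 (T↔C, transition), site 9 (C↔G, transversion), site 10 (C↔G, transversion), site 15 (T↔G, transversion), site 16 (C↔G, transversion), site 21 (A↔C, transversion), site 31 (G↔T, transversion), site 32 (G↔A, transition), site 34 (G↔T, transversion), site 37 (C↔G, transversion).
Of the 13 differences, 2 transitions and 11 transversions over 38 sites: P = 2/38 = 0.052632, Q = 11/38 = 0.289474.
d = −0.5·ln(0.605262) − 0.25·ln(0.421052) = −0.5·(-0.502094) − 0.25·(-0.864999) = 0.4673.

0.4673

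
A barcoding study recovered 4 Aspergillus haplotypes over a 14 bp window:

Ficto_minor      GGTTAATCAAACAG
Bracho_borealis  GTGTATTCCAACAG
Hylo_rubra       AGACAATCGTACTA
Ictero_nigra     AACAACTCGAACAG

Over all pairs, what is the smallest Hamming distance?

4

Pairwise Hamming distances:
  Ficto_minor vs Bracho_borealis: 4
  Ficto_minor vs Hylo_rubra: 7
  Ficto_minor vs Ictero_nigra: 6
  Bracho_borealis vs Hylo_rubra: 9
  Bracho_borealis vs Ictero_nigra: 6
  Hylo_rubra vs Ictero_nigra: 7
The smallest is 4, between Ficto_minor and Bracho_borealis.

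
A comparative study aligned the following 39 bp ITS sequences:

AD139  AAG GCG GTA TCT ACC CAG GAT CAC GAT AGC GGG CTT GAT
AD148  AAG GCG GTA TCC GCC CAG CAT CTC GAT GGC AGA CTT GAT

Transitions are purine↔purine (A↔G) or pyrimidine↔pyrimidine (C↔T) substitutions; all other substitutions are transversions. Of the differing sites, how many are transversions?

Mismatches occur at site 12 (T→C, transition), site 13 (A→G, transition), site 19 (G→C, transversion), site 23 (A→T, transversion), site 28 (A→G, transition), site 31 (G→A, transition), site 33 (G→A, transition).
Of the 7 differences, 5 transitions and 2 transversions, so the answer is 2.

2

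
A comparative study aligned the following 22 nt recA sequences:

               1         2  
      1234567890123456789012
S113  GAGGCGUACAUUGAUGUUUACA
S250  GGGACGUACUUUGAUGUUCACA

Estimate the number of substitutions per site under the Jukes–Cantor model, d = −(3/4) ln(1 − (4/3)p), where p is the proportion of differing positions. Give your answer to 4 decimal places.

Differing sites — 2:A/G; 4:G/A; 10:A/U; 19:U/C.
p = 4/22 = 0.181818.
d = −0.75 · ln(1 − (4/3)·0.181818) = −0.75 · ln(0.757576) = −0.75 · (-0.277631) = 0.2082.

0.2082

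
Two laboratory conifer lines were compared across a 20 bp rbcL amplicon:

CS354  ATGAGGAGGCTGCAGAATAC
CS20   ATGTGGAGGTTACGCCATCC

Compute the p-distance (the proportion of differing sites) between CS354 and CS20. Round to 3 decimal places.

0.350

The sequences differ at positions 4 (A/T), 10 (C/T), 12 (G/A), 14 (A/G), 15 (G/C), 16 (A/C), 19 (A/C).
There are 7 differences over 20 sites, so p = 7/20 = 0.350.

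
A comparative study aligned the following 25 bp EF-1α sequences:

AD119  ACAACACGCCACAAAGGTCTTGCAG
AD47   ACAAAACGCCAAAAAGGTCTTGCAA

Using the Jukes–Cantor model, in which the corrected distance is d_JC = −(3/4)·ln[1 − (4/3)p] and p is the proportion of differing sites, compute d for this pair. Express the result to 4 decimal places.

0.1308

Differing sites — 5:C/A; 12:C/A; 25:G/A.
p = 3/25 = 0.120000.
d = −0.75 · ln(1 − (4/3)·0.120000) = −0.75 · ln(0.840000) = −0.75 · (-0.174353) = 0.1308.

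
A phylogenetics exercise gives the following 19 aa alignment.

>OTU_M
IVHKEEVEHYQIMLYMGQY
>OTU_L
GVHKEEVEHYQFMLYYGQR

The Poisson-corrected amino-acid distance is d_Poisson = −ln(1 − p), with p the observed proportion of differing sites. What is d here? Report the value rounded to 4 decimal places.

0.2364

Differing sites — 1:I/G; 12:I/F; 16:M/Y; 19:Y/R.
p = 4/19 = 0.210526.
d = −ln(1 − 0.210526) = −ln(0.789474) = 0.2364.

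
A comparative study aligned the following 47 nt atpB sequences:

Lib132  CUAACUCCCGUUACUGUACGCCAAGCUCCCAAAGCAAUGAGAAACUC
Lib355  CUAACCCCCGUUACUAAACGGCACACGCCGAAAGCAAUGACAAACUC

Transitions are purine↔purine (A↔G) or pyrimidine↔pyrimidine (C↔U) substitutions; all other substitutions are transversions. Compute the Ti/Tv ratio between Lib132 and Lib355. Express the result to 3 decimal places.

The sequences differ at positions 6 (U/C, transition), 16 (G/A, transition), 17 (U/A, transversion), 21 (C/G, transversion), 24 (A/C, transversion), 25 (G/A, transition), 27 (U/G, transversion), 30 (C/G, transversion), 41 (G/C, transversion).
Of the 9 differences, 3 transitions and 6 transversions, so Ti/Tv = 3/6 = 0.500.

0.500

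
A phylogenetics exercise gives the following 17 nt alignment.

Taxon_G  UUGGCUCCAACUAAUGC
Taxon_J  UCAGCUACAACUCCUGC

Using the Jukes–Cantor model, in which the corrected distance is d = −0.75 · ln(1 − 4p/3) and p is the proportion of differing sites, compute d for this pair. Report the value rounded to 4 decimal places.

The sequences differ at positions 2 (U/C), 3 (G/A), 7 (C/A), 13 (A/C), 14 (A/C).
p = 5/17 = 0.294118.
d = −0.75 · ln(1 − (4/3)·0.294118) = −0.75 · ln(0.607843) = −0.75 · (-0.497839) = 0.3734.

0.3734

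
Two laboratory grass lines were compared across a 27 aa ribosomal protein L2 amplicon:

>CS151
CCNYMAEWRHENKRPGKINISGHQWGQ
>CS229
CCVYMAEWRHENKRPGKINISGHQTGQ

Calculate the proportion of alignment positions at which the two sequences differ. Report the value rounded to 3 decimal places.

0.074

Differing sites — 3:N/V; 25:W/T.
There are 2 differences over 27 sites, so p = 2/27 = 0.074.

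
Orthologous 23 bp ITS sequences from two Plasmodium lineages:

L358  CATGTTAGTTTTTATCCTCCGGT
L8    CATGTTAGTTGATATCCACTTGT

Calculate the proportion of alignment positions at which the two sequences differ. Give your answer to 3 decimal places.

Mismatches occur at site 11 (T/G), site 12 (T/A), site 18 (T/A), site 20 (C/T), site 21 (G/T).
There are 5 differences over 23 sites, so p = 5/23 = 0.217.

0.217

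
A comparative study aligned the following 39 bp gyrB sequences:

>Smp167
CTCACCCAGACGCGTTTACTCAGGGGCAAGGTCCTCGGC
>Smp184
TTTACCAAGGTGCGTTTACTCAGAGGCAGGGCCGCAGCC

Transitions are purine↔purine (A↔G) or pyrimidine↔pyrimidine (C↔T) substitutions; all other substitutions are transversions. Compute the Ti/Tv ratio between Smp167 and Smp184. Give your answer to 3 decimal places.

The sequences differ at positions 1 (C/T, transition), 3 (C/T, transition), 7 (C/A, transversion), 10 (A/G, transition), 11 (C/T, transition), 24 (G/A, transition), 29 (A/G, transition), 32 (T/C, transition), 34 (C/G, transversion), 35 (T/C, transition), 36 (C/A, transversion), 38 (G/C, transversion).
Of the 12 differences, 8 transitions and 4 transversions, so Ti/Tv = 8/4 = 2.000.

2.000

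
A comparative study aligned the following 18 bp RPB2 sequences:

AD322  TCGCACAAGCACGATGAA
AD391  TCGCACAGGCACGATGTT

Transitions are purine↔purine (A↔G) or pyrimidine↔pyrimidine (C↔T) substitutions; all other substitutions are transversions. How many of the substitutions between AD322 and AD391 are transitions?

1

Mismatches occur at site 8 (A→G, transition), site 17 (A→T, transversion), site 18 (A→T, transversion).
Of the 3 differences, 1 transition and 2 transversions, so the answer is 1.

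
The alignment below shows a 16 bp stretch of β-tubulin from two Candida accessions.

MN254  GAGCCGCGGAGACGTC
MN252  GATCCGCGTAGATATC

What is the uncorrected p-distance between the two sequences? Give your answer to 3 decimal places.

Differing sites — 3:G/T; 9:G/T; 13:C/T; 14:G/A.
There are 4 differences over 16 sites, so p = 4/16 = 0.250.

0.250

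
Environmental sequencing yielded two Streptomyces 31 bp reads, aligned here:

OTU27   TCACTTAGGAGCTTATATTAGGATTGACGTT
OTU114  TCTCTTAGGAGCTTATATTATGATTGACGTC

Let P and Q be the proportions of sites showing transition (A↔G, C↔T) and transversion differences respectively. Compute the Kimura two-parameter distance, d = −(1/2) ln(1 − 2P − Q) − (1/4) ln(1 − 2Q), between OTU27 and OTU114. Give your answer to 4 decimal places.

0.1036

Mismatches occur at site 3 (A/T, transversion), site 21 (G/T, transversion), site 31 (T/C, transition).
Of the 3 differences, 1 transition and 2 transversions over 31 sites: P = 1/31 = 0.032258, Q = 2/31 = 0.064516.
d = −0.5·ln(0.870968) − 0.25·ln(0.870968) = −0.5·(-0.138150) − 0.25·(-0.138150) = 0.1036.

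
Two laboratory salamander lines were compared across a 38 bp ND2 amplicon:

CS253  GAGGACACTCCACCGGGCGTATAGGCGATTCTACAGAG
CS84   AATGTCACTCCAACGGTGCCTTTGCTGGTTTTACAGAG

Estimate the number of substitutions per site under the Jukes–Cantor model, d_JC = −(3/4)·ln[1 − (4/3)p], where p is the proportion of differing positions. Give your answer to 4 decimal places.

0.5068

The sequences differ at positions 1 (G/A), 3 (G/T), 5 (A/T), 13 (C/A), 17 (G/T), 18 (C/G), 19 (G/C), 20 (T/C), 21 (A/T), 23 (A/T), 25 (G/C), 26 (C/T), 28 (A/G), 31 (C/T).
p = 14/38 = 0.368421.
d = −0.75 · ln(1 − (4/3)·0.368421) = −0.75 · ln(0.508772) = −0.75 · (-0.675755) = 0.5068.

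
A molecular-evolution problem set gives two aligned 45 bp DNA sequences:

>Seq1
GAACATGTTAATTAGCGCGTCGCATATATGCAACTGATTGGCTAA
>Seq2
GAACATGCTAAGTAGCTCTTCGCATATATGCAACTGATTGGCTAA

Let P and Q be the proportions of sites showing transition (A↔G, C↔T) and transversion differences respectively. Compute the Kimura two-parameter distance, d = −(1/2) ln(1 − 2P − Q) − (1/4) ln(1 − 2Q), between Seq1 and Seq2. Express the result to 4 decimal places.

The sequences differ at positions 8 (T/C, transition), 12 (T/G, transversion), 17 (G/T, transversion), 19 (G/T, transversion).
Of the 4 differences, 1 transition and 3 transversions over 45 sites: P = 1/45 = 0.022222, Q = 3/45 = 0.066667.
d = −0.5·ln(0.888889) − 0.25·ln(0.866666) = −0.5·(-0.117783) − 0.25·(-0.143102) = 0.0947.

0.0947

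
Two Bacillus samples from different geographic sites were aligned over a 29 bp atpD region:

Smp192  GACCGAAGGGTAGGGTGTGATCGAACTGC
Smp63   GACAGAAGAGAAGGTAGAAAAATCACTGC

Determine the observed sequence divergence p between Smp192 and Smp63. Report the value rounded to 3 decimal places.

0.379

Mismatches occur at site 4 (C→A), site 9 (G→A), site 11 (T→A), site 15 (G→T), site 16 (T→A), site 18 (T→A), site 19 (G→A), site 21 (T→A), site 22 (C→A), site 23 (G→T), site 24 (A→C).
There are 11 differences over 29 sites, so p = 11/29 = 0.379.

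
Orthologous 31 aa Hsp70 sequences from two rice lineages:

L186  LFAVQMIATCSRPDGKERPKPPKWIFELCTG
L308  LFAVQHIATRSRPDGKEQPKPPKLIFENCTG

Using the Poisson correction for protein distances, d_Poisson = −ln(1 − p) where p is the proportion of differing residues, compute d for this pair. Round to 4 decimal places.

Mismatches occur at site 6 (M↔H), site 10 (C↔R), site 18 (R↔Q), site 24 (W↔L), site 28 (L↔N).
p = 5/31 = 0.161290.
d = −ln(1 − 0.161290) = −ln(0.838710) = 0.1759.

0.1759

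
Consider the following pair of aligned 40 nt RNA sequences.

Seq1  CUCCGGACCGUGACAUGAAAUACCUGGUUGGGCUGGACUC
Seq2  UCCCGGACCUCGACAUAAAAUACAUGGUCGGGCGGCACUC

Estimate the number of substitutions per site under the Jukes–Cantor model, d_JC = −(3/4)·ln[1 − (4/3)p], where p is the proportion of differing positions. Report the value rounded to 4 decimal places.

Mismatches occur at site 1 (C/U), site 2 (U/C), site 10 (G/U), site 11 (U/C), site 17 (G/A), site 24 (C/A), site 29 (U/C), site 34 (U/G), site 36 (G/C).
p = 9/40 = 0.225000.
d = −0.75 · ln(1 − (4/3)·0.225000) = −0.75 · ln(0.700000) = −0.75 · (-0.356675) = 0.2675.

0.2675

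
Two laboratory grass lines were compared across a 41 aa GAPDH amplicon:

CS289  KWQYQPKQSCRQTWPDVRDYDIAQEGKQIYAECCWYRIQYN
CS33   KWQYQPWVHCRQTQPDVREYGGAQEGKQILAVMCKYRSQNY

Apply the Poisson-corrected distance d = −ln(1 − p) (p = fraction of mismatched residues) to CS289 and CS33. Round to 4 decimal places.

0.4177

Mismatches occur at site 7 (K↔W), site 8 (Q↔V), site 9 (S↔H), site 14 (W↔Q), site 19 (D↔E), site 21 (D↔G), site 22 (I↔G), site 30 (Y↔L), site 32 (E↔V), site 33 (C↔M), site 35 (W↔K), site 38 (I↔S), site 40 (Y↔N), site 41 (N↔Y).
p = 14/41 = 0.341463.
d = −ln(1 − 0.341463) = −ln(0.658537) = 0.4177.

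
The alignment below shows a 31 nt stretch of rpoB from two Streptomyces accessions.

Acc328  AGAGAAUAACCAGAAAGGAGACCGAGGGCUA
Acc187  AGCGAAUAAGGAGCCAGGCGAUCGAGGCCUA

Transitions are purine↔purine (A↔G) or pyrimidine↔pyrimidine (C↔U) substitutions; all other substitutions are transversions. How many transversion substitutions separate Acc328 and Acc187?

Mismatches occur at site 3 (A→C, transversion), site 10 (C→G, transversion), site 11 (C→G, transversion), site 14 (A→C, transversion), site 15 (A→C, transversion), site 19 (A→C, transversion), site 22 (C→U, transition), site 28 (G→C, transversion).
Of the 8 differences, 1 transition and 7 transversions, so the answer is 7.

7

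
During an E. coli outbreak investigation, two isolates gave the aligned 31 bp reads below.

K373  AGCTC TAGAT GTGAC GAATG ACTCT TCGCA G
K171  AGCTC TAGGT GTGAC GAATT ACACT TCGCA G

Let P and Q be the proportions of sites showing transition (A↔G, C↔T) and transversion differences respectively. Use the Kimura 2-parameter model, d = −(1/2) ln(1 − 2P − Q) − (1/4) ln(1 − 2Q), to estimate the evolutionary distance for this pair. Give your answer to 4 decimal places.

Differing sites — 9:A/G (Ti); 20:G/T (Tv); 23:T/A (Tv).
Of the 3 differences, 1 transition and 2 transversions over 31 sites: P = 1/31 = 0.032258, Q = 2/31 = 0.064516.
d = −0.5·ln(0.870968) − 0.25·ln(0.870968) = −0.5·(-0.138150) − 0.25·(-0.138150) = 0.1036.

0.1036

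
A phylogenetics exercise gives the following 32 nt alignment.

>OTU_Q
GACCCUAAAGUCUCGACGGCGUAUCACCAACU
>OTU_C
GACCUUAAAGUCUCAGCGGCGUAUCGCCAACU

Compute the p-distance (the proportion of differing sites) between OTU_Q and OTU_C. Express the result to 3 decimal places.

0.125

Differing sites — 5:C/U; 15:G/A; 16:A/G; 26:A/G.
There are 4 differences over 32 sites, so p = 4/32 = 0.125.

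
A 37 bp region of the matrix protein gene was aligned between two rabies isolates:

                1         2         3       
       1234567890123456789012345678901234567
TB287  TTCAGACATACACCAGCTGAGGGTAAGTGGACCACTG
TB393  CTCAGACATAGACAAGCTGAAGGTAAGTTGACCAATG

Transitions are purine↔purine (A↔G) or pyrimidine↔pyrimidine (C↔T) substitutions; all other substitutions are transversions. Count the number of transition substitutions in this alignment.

2

The sequences differ at positions 1 (T/C, transition), 11 (C/G, transversion), 14 (C/A, transversion), 21 (G/A, transition), 29 (G/T, transversion), 35 (C/A, transversion).
Of the 6 differences, 2 transitions and 4 transversions, so the answer is 2.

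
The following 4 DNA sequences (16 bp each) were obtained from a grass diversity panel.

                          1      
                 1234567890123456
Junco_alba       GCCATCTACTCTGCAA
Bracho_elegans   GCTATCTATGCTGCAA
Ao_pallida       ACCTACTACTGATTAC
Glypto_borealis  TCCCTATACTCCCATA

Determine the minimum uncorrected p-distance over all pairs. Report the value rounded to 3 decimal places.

0.188

Pairwise Hamming distances:
  Junco_alba vs Bracho_elegans: 3
  Junco_alba vs Ao_pallida: 8
  Junco_alba vs Glypto_borealis: 7
  Bracho_elegans vs Ao_pallida: 11
  Bracho_elegans vs Glypto_borealis: 10
  Ao_pallida vs Glypto_borealis: 10
The smallest is 3 mismatches, between Junco_alba and Bracho_elegans; p = 3/16 = 0.188.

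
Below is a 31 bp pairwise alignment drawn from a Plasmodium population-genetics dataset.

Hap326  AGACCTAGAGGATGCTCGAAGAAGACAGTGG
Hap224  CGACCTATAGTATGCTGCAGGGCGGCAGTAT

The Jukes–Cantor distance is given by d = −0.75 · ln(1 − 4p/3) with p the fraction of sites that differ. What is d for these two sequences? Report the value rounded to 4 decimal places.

Mismatches occur at site 1 (A↔C), site 8 (G↔T), site 11 (G↔T), site 17 (C↔G), site 18 (G↔C), site 20 (A↔G), site 22 (A↔G), site 23 (A↔C), site 25 (A↔G), site 30 (G↔A), site 31 (G↔T).
p = 11/31 = 0.354839.
d = −0.75 · ln(1 − (4/3)·0.354839) = −0.75 · ln(0.526881) = −0.75 · (-0.640781) = 0.4806.

0.4806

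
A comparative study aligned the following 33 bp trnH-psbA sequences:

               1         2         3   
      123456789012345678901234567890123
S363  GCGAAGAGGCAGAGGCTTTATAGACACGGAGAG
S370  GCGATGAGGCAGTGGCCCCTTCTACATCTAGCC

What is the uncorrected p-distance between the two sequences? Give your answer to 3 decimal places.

0.394

Differing sites — 5:A/T; 13:A/T; 17:T/C; 18:T/C; 19:T/C; 20:A/T; 22:A/C; 23:G/T; 27:C/T; 28:G/C; 29:G/T; 32:A/C; 33:G/C.
There are 13 differences over 33 sites, so p = 13/33 = 0.394.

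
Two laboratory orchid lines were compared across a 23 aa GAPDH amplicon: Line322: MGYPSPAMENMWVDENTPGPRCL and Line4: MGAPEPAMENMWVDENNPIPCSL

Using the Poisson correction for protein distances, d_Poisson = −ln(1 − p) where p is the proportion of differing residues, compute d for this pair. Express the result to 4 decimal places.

0.3023

The sequences differ at positions 3 (Y/A), 5 (S/E), 17 (T/N), 19 (G/I), 21 (R/C), 22 (C/S).
p = 6/23 = 0.260870.
d = −ln(1 − 0.260870) = −ln(0.739130) = 0.3023.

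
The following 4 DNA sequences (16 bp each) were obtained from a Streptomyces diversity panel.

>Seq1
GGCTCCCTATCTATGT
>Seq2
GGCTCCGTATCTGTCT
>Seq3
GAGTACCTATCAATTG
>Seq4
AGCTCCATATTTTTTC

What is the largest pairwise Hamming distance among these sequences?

Pairwise Hamming distances:
  Seq1 vs Seq2: 3
  Seq1 vs Seq3: 6
  Seq1 vs Seq4: 6
  Seq2 vs Seq3: 8
  Seq2 vs Seq4: 6
  Seq3 vs Seq4: 9
The largest is 9, between Seq3 and Seq4.

9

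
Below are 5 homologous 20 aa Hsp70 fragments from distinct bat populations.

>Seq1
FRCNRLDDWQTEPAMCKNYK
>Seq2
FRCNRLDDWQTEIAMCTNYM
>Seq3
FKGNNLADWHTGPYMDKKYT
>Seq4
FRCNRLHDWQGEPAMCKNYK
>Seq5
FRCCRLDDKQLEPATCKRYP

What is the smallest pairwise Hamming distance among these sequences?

2

Pairwise Hamming distances:
  Seq1 vs Seq2: 3
  Seq1 vs Seq3: 10
  Seq1 vs Seq4: 2
  Seq1 vs Seq5: 6
  Seq2 vs Seq3: 12
  Seq2 vs Seq4: 5
  Seq2 vs Seq5: 8
  Seq3 vs Seq4: 11
  Seq3 vs Seq5: 14
  Seq4 vs Seq5: 7
The smallest is 2, between Seq1 and Seq4.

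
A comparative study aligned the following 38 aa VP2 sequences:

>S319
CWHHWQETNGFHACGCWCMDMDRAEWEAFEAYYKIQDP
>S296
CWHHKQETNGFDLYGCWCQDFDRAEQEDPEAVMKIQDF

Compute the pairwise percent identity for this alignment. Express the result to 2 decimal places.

68.42%

The sequences differ at positions 5 (W/K), 12 (H/D), 13 (A/L), 14 (C/Y), 19 (M/Q), 21 (M/F), 26 (W/Q), 28 (A/D), 29 (F/P), 32 (Y/V), 33 (Y/M), 38 (P/F).
26 of the 38 sites match, so the percent identity is 26/38 × 100 = 68.42%.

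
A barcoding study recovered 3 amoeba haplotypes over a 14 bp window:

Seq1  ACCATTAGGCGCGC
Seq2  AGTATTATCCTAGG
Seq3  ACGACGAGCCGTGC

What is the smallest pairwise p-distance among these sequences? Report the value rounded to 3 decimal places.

Pairwise Hamming distances:
  Seq1 vs Seq2: 7
  Seq1 vs Seq3: 5
  Seq2 vs Seq3: 8
The smallest is 5 mismatches, between Seq1 and Seq3; p = 5/14 = 0.357.

0.357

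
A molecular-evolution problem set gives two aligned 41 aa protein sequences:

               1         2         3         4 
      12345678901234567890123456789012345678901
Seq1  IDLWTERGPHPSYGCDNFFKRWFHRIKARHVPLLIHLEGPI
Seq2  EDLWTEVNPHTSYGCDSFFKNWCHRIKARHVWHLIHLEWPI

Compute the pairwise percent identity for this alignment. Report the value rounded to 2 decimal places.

75.61%

Differing sites — 1:I/E; 7:R/V; 8:G/N; 11:P/T; 17:N/S; 21:R/N; 23:F/C; 32:P/W; 33:L/H; 39:G/W.
31 of the 41 sites match, so the percent identity is 31/41 × 100 = 75.61%.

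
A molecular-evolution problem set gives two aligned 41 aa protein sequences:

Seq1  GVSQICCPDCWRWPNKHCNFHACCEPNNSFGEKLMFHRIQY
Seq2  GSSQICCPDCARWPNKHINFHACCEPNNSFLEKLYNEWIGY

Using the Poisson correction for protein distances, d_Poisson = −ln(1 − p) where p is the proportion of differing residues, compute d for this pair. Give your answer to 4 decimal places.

Differing sites — 2:V/S; 11:W/A; 18:C/I; 31:G/L; 35:M/Y; 36:F/N; 37:H/E; 38:R/W; 40:Q/G.
p = 9/41 = 0.219512.
d = −ln(1 − 0.219512) = −ln(0.780488) = 0.2478.

0.2478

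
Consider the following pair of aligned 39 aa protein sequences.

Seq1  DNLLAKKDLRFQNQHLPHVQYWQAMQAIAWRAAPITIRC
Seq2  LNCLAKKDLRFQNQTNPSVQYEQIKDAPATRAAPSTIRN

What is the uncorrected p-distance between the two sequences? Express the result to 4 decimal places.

Mismatches occur at site 1 (D→L), site 3 (L→C), site 15 (H→T), site 16 (L→N), site 18 (H→S), site 22 (W→E), site 24 (A→I), site 25 (M→K), site 26 (Q→D), site 28 (I→P), site 30 (W→T), site 35 (I→S), site 39 (C→N).
There are 13 differences over 39 sites, so p = 13/39 = 0.3333.

0.3333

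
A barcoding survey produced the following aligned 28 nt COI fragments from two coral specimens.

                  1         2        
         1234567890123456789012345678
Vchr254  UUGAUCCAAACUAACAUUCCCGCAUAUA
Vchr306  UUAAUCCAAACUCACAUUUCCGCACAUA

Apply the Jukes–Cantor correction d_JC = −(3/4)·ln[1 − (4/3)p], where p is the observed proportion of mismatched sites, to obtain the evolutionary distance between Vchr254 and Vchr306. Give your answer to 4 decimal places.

0.1585

Mismatches occur at site 3 (G/A), site 13 (A/C), site 19 (C/U), site 25 (U/C).
p = 4/28 = 0.142857.
d = −0.75 · ln(1 − (4/3)·0.142857) = −0.75 · ln(0.809524) = −0.75 · (-0.211309) = 0.1585.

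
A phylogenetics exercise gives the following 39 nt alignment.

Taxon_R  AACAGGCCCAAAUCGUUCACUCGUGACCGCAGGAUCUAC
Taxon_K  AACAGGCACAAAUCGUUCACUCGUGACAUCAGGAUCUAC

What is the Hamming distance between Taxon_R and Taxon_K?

Mismatches occur at site 8 (C→A), site 28 (C→A), site 29 (G→U).
That gives 3 mismatches out of 39 aligned sites, so the Hamming distance is 3.

3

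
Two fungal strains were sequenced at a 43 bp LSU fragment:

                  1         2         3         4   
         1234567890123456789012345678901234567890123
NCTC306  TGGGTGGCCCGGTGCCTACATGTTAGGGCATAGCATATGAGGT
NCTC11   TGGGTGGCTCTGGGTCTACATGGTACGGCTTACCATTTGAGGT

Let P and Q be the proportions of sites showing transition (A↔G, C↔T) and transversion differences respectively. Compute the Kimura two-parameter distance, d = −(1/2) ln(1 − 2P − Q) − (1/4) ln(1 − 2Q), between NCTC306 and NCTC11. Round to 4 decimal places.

The sequences differ at positions 9 (C/T, transition), 11 (G/T, transversion), 13 (T/G, transversion), 15 (C/T, transition), 23 (T/G, transversion), 26 (G/C, transversion), 30 (A/T, transversion), 33 (G/C, transversion), 37 (A/T, transversion).
Of the 9 differences, 2 transitions and 7 transversions over 43 sites: P = 2/43 = 0.046512, Q = 7/43 = 0.162791.
d = −0.5·ln(0.744185) − 0.25·ln(0.674418) = −0.5·(-0.295466) − 0.25·(-0.393905) = 0.2462.

0.2462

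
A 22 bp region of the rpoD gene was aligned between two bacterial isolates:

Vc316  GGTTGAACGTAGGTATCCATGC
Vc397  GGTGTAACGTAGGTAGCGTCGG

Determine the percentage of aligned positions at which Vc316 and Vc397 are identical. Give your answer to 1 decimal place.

68.2%

Differing sites — 4:T/G; 5:G/T; 16:T/G; 18:C/G; 19:A/T; 20:T/C; 22:C/G.
15 of the 22 sites match, so the percent identity is 15/22 × 100 = 68.2%.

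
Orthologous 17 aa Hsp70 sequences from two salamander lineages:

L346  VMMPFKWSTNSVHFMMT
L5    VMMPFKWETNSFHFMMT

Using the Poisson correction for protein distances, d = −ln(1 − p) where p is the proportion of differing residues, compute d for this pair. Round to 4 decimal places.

0.1252

The sequences differ at positions 8 (S/E), 12 (V/F).
p = 2/17 = 0.117647.
d = −ln(1 − 0.117647) = −ln(0.882353) = 0.1252.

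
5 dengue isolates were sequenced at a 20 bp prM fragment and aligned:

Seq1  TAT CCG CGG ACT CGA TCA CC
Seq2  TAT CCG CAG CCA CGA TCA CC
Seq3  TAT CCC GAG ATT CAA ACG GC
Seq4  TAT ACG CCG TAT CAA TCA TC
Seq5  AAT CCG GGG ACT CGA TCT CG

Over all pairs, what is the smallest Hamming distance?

3

Pairwise Hamming distances:
  Seq1 vs Seq2: 3
  Seq1 vs Seq3: 8
  Seq1 vs Seq4: 6
  Seq1 vs Seq5: 4
  Seq2 vs Seq3: 9
  Seq2 vs Seq4: 7
  Seq2 vs Seq5: 7
  Seq3 vs Seq4: 9
  Seq3 vs Seq5: 9
  Seq4 vs Seq5: 10
The smallest is 3, between Seq1 and Seq2.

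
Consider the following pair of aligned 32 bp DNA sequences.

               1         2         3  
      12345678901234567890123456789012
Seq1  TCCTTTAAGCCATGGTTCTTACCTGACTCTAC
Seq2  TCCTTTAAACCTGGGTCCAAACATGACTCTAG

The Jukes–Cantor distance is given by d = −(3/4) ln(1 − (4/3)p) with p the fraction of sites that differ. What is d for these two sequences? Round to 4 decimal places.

The sequences differ at positions 9 (G/A), 12 (A/T), 13 (T/G), 17 (T/C), 19 (T/A), 20 (T/A), 23 (C/A), 32 (C/G).
p = 8/32 = 0.250000.
d = −0.75 · ln(1 − (4/3)·0.250000) = −0.75 · ln(0.666667) = −0.75 · (-0.405465) = 0.3041.

0.3041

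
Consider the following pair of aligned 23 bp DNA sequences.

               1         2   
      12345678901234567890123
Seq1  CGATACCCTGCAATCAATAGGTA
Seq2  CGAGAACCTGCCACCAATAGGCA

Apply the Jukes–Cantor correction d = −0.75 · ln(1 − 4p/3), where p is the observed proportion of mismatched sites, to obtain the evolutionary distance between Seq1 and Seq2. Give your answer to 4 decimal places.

0.2567

Mismatches occur at site 4 (T↔G), site 6 (C↔A), site 12 (A↔C), site 14 (T↔C), site 22 (T↔C).
p = 5/23 = 0.217391.
d = −0.75 · ln(1 − (4/3)·0.217391) = −0.75 · ln(0.710145) = −0.75 · (-0.342286) = 0.2567.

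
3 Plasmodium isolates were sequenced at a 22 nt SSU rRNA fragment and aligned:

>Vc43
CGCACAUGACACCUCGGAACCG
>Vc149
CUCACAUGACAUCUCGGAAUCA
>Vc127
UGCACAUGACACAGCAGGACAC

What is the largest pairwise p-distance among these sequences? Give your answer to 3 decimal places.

0.455

Pairwise Hamming distances:
  Vc43 vs Vc149: 4
  Vc43 vs Vc127: 7
  Vc149 vs Vc127: 10
The largest is 10 mismatches, between Vc149 and Vc127; p = 10/22 = 0.455.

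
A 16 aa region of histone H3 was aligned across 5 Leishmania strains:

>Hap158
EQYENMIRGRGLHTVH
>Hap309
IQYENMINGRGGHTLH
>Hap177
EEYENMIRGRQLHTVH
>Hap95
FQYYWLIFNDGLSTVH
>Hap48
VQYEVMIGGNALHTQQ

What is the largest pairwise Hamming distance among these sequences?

Pairwise Hamming distances:
  Hap158 vs Hap309: 4
  Hap158 vs Hap177: 2
  Hap158 vs Hap95: 8
  Hap158 vs Hap48: 7
  Hap309 vs Hap177: 6
  Hap309 vs Hap95: 10
  Hap309 vs Hap48: 8
  Hap177 vs Hap95: 10
  Hap177 vs Hap48: 8
  Hap95 vs Hap48: 11
The largest is 11, between Hap95 and Hap48.

11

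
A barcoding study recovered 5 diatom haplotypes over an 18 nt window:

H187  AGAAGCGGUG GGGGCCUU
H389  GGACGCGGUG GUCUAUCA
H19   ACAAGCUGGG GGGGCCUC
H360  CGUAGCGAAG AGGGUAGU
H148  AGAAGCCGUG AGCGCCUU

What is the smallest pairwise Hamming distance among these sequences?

3

Pairwise Hamming distances:
  H187 vs H389: 9
  H187 vs H19: 4
  H187 vs H360: 8
  H187 vs H148: 3
  H389 vs H19: 12
  H389 vs H360: 13
  H389 vs H148: 10
  H19 vs H360: 11
  H19 vs H148: 6
  H360 vs H148: 9
The smallest is 3, between H187 and H148.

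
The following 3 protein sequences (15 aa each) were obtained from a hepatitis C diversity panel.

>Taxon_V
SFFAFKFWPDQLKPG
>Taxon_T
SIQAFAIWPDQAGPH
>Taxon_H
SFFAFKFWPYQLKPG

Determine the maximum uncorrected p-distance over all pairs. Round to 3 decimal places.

Pairwise Hamming distances:
  Taxon_V vs Taxon_T: 7
  Taxon_V vs Taxon_H: 1
  Taxon_T vs Taxon_H: 8
The largest is 8 mismatches, between Taxon_T and Taxon_H; p = 8/15 = 0.533.

0.533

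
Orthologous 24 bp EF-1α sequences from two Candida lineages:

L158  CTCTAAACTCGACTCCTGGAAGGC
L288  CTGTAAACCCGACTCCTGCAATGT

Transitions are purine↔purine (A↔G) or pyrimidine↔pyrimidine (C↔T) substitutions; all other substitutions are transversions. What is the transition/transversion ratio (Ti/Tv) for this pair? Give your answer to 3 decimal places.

0.667

The sequences differ at positions 3 (C/G, transversion), 9 (T/C, transition), 19 (G/C, transversion), 22 (G/T, transversion), 24 (C/T, transition).
Of the 5 differences, 2 transitions and 3 transversions, so Ti/Tv = 2/3 = 0.667.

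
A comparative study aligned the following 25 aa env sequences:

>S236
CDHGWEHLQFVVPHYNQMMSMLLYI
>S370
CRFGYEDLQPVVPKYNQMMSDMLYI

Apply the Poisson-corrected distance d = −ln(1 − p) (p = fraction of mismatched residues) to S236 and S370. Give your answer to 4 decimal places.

0.3857

The sequences differ at positions 2 (D/R), 3 (H/F), 5 (W/Y), 7 (H/D), 10 (F/P), 14 (H/K), 21 (M/D), 22 (L/M).
p = 8/25 = 0.320000.
d = −ln(1 − 0.320000) = −ln(0.680000) = 0.3857.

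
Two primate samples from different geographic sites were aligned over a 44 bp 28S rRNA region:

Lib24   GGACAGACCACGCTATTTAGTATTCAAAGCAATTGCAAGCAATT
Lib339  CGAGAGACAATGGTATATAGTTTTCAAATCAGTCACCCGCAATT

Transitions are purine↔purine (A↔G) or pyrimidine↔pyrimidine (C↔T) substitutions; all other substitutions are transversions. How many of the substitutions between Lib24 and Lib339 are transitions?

The sequences differ at positions 1 (G/C, transversion), 4 (C/G, transversion), 9 (C/A, transversion), 11 (C/T, transition), 13 (C/G, transversion), 17 (T/A, transversion), 22 (A/T, transversion), 29 (G/T, transversion), 32 (A/G, transition), 34 (T/C, transition), 35 (G/A, transition), 37 (A/C, transversion), 38 (A/C, transversion).
Of the 13 differences, 4 transitions and 9 transversions, so the answer is 4.

4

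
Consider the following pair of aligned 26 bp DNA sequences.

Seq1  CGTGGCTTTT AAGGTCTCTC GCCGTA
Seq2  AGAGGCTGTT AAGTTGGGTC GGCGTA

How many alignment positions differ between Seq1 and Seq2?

Mismatches occur at site 1 (C↔A), site 3 (T↔A), site 8 (T↔G), site 14 (G↔T), site 16 (C↔G), site 17 (T↔G), site 18 (C↔G), site 22 (C↔G).
That gives 8 mismatches out of 26 aligned sites, so the Hamming distance is 8.

8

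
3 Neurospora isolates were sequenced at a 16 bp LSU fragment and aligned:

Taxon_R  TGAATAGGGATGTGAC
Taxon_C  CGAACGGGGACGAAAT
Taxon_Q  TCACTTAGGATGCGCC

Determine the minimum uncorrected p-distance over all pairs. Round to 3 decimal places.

0.375

Pairwise Hamming distances:
  Taxon_R vs Taxon_C: 7
  Taxon_R vs Taxon_Q: 6
  Taxon_C vs Taxon_Q: 11
The smallest is 6 mismatches, between Taxon_R and Taxon_Q; p = 6/16 = 0.375.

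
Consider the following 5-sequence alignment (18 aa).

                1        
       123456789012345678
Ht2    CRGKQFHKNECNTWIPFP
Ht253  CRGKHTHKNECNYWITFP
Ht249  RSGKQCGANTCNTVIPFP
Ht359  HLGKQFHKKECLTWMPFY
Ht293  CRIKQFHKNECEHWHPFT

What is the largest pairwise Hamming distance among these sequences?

12

Pairwise Hamming distances:
  Ht2 vs Ht253: 4
  Ht2 vs Ht249: 7
  Ht2 vs Ht359: 6
  Ht2 vs Ht293: 5
  Ht253 vs Ht249: 10
  Ht253 vs Ht359: 10
  Ht253 vs Ht293: 8
  Ht249 vs Ht359: 11
  Ht249 vs Ht293: 12
  Ht359 vs Ht293: 8
The largest is 12, between Ht249 and Ht293.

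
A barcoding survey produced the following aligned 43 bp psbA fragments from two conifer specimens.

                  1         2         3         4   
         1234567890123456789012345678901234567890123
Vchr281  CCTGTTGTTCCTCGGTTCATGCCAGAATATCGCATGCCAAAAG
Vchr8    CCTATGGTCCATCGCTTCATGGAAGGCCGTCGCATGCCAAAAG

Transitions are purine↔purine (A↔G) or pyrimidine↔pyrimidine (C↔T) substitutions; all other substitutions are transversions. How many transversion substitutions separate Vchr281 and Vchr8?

Differing sites — 4:G/A (Ti); 6:T/G (Tv); 9:T/C (Ti); 11:C/A (Tv); 15:G/C (Tv); 22:C/G (Tv); 23:C/A (Tv); 26:A/G (Ti); 27:A/C (Tv); 28:T/C (Ti); 29:A/G (Ti).
Of the 11 differences, 5 transitions and 6 transversions, so the answer is 6.

6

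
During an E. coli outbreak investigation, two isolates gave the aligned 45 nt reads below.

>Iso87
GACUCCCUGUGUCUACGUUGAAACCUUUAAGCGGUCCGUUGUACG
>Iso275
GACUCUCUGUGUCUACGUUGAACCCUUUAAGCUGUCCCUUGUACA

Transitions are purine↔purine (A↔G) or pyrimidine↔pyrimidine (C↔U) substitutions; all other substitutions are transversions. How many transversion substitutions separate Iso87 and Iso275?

3

Differing sites — 6:C/U (Ti); 23:A/C (Tv); 33:G/U (Tv); 38:G/C (Tv); 45:G/A (Ti).
Of the 5 differences, 2 transitions and 3 transversions, so the answer is 3.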